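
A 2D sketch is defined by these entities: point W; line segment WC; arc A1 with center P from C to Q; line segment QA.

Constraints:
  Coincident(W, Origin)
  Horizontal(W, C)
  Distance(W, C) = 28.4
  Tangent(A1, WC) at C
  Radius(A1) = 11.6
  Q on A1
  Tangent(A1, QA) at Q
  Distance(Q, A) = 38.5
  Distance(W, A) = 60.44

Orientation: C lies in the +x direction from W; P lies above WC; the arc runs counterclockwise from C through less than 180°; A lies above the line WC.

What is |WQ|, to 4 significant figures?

42.16

Checks: ∠(PC, CW) = 90.00° ✓; |PC| = 11.60 ✓; |PQ| = 11.60 ✓; ∠(PQ, QA) = 90.00° ✓; |QA| = 38.50 ✓; |WA| = 60.44 ✓.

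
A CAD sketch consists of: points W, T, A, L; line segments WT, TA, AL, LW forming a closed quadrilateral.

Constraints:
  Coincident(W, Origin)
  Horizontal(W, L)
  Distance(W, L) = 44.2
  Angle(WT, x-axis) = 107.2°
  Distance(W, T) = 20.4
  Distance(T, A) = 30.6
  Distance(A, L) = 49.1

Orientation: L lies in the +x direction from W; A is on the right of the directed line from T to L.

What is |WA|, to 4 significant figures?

11.61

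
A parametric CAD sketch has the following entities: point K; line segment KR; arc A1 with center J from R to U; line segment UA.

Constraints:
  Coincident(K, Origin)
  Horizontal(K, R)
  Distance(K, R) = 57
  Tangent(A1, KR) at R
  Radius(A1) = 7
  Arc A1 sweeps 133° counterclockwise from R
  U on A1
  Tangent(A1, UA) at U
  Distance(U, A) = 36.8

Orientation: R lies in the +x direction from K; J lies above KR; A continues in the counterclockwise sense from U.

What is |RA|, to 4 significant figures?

43.54

On A1, R sits at bearing -90° from J; a 133° counterclockwise sweep puts U at bearing 43°, so U = J + 7.0·(cos 43°, sin 43°) = (62.12, 11.77). The tangent condition forces JU to be normal to UA, so UA runs along (−sin 43°, cos 43°); with |UA| = 36.8, A = (37.02, 38.69). Then |RA| = |A − R| = 43.54.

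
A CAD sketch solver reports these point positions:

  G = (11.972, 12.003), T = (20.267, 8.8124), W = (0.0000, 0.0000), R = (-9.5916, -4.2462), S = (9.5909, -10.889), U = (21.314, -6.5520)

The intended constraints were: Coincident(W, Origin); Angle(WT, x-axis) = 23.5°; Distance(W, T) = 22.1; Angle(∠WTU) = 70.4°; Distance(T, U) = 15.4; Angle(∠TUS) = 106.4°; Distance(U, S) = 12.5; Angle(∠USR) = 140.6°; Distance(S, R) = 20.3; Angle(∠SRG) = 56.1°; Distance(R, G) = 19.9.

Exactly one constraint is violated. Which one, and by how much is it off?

Distance(R, G) = 19.9 — off by 7.10.

W = (0.00, 0.00) ✓; WT at 23.50° ✓; |WT| = 22.10 ✓; ∠WTU = 70.40° ✓; |TU| = 15.40 ✓; ∠TUS = 106.4° ✓; |US| = 12.50 ✓; ∠USR = 140.6° ✓; |SR| = 20.30 ✓; ∠SRG = 56.10° ✓; |RG| = 27.00 ✗.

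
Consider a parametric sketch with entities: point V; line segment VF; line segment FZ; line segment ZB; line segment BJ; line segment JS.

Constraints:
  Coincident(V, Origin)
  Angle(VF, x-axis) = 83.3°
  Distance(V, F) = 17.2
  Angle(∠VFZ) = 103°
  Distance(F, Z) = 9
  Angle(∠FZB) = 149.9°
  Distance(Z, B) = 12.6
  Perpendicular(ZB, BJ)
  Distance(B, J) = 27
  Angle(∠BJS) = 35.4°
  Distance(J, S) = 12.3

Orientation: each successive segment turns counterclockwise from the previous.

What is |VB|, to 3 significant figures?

26.0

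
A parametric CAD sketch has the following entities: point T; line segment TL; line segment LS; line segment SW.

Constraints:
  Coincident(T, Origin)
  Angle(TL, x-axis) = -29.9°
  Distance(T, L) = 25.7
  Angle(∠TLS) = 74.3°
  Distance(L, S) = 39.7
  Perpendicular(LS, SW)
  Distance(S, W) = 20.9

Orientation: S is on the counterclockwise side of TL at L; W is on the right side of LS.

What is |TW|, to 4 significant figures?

56.17

∠TLS = 74.3°, so LS runs at -29.9° + (180° − 74.3°) = 75.80° from the x-axis; with |LS| = 39.7, S = L + 39.7·(cos 75.80°, sin 75.80°) = (32.02, 25.68). The perpendicularity gives SW at right angles to LS; with |SW| = 20.9 on the right of LS, W = S + 20.9·(0.9694, -0.2453) = (52.28, 20.55). Then |TW| = |W − T| = 56.17.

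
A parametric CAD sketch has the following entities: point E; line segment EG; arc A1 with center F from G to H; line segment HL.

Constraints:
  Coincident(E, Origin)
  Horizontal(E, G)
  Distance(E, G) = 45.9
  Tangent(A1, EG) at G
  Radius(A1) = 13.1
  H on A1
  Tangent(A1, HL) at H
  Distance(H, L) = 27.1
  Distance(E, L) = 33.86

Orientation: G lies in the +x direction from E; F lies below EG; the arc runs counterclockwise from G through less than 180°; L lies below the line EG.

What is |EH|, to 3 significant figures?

35.6

E is at the origin; E and G share the same y with |EG| = 45.9 and G on the +x side, so G = (45.9, 0.00). Since A1 is tangent to EG there, FG ⟂ EG, so F = G + (0, -13.1) = (45.9, -13.1). Since FH ⟂ HL (tangency), |FL| = √(13.1² + 27.1²) = 30.1 regardless of where H sits on A1. So L lies on both circle(E, 33.86) and circle(F, 30.1); the below-EG intersection is L = (19.5, -27.6). H is the foot of the tangent from L: H = (35.2, -5.53).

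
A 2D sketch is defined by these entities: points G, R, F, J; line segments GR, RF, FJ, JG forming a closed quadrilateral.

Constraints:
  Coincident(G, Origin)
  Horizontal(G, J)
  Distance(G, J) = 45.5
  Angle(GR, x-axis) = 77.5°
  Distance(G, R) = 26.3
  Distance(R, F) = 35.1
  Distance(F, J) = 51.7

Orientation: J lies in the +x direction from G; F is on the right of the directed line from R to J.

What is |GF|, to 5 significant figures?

9.4213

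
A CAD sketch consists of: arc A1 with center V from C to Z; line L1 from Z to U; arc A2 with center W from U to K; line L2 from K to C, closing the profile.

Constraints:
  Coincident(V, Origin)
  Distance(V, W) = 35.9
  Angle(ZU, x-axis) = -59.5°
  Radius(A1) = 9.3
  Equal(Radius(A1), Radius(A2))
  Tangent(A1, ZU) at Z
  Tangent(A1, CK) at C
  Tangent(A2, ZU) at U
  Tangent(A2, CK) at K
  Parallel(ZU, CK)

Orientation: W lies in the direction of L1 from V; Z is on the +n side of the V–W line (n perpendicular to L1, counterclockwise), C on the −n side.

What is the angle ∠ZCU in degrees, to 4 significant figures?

62.61°

The slot axis is L1's direction at -59.5°, so u = (cos -59.5°, sin -59.5°) = (0.5075, -0.8616) and n = (−sin -59.5°, cos -59.5°) = (0.8616, 0.5075). V is at the origin and W lies 35.9 along u from V, so W = 35.9·u = (18.22, -30.93). Tangency of A1 to both parallel lines with radius 9.3 puts Z and C at V ± 9.3·n: Z = (8.013, 4.720), C = (-8.013, -4.720). Equal radii place U and K the same way about W: U = W + 9.3·n = (26.23, -26.21), K = W − 9.3·n = (10.21, -35.65). Then cos ∠ZCU = CZ·CU / (|CZ||CU|), giving 62.61°.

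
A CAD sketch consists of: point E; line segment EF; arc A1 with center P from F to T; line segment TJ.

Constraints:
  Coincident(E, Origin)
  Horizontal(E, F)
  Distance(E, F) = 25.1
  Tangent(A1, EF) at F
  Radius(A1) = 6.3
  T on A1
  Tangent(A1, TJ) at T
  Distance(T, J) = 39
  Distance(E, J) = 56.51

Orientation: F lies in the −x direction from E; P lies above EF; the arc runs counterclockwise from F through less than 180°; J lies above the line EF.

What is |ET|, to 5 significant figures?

21.211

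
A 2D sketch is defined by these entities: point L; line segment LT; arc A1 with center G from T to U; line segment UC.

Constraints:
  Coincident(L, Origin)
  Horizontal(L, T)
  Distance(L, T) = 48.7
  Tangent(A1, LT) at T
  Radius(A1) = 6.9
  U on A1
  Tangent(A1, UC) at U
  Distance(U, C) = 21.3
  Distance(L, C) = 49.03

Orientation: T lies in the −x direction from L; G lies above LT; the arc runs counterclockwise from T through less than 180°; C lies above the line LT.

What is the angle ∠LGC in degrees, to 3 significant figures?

76.4°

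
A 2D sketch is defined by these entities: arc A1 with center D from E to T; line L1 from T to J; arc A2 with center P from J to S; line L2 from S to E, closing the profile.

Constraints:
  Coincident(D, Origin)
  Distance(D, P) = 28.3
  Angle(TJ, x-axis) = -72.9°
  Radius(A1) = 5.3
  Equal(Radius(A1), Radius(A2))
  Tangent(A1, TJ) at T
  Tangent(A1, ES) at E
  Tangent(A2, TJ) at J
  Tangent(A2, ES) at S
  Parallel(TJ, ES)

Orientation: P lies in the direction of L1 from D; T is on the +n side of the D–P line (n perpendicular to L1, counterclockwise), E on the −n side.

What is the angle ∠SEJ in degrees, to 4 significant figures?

20.53°

The slot axis is L1's direction at -72.9°, so u = (cos -72.9°, sin -72.9°) = (0.2940, -0.9558) and n = (−sin -72.9°, cos -72.9°) = (0.9558, 0.2940). D is at the origin and P lies 28.3 along u from D, so P = 28.3·u = (8.321, -27.05). Tangency of A1 to both parallel lines with radius 5.3 puts T and E at D ± 5.3·n: T = (5.066, 1.558), E = (-5.066, -1.558). Equal radii place J and S the same way about P: J = P + 5.3·n = (13.39, -25.49), S = P − 5.3·n = (3.256, -28.61). Then cos ∠SEJ = ES·EJ / (|ES||EJ|), giving 20.53°.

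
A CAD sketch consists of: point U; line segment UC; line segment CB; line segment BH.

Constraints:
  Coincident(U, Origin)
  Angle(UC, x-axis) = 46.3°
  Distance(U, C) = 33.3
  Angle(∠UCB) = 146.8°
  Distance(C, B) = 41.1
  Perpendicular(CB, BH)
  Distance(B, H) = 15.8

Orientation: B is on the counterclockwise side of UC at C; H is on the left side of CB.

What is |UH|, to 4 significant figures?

69.01

U is at the origin; UC runs at 46.3° with length 33.3, so C = 33.3·(cos 46.3°, sin 46.3°) = (23.01, 24.07). ∠UCB = 146.8°, so CB runs at 46.3° + (180° − 146.8°) = 79.50° from the x-axis; with |CB| = 41.1, B = C + 41.1·(cos 79.50°, sin 79.50°) = (30.50, 64.49). CB is perpendicular to BH; with |BH| = 15.8 on the left of CB, H = B + 15.8·(-0.9833, 0.1822) = (14.96, 67.37). Then |UH| = |H − U| = 69.01.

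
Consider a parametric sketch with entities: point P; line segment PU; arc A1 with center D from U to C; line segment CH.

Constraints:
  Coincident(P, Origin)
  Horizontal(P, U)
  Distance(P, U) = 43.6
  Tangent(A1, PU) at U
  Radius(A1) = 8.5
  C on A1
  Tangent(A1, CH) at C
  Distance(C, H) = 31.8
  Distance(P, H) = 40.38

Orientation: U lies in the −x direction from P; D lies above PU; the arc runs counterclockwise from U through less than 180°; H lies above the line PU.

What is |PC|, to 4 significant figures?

36.24

P is at the origin; PU is horizontal with |PU| = 43.6 and U on the −x side, so U = (-43.60, 0.000). A1 meets PU tangentially, so DU is at right angles to PU, so D = U + (0, 8.5) = (-43.60, 8.500). Since DC ⟂ CH (tangency), |DH| = √(8.5² + 31.8²) = 32.92 regardless of where C sits on A1. So H lies on both circle(P, 40.38) and circle(D, 32.92); the above-PU intersection is H = (-22.35, 33.63). C is the foot of the tangent from H: C = (-35.91, 4.873).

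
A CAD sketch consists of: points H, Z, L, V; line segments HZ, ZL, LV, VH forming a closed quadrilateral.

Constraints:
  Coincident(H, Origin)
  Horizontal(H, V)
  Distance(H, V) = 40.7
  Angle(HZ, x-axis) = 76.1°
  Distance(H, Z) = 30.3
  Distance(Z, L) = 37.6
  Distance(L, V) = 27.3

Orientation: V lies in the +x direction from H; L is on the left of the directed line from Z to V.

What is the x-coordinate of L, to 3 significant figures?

44.8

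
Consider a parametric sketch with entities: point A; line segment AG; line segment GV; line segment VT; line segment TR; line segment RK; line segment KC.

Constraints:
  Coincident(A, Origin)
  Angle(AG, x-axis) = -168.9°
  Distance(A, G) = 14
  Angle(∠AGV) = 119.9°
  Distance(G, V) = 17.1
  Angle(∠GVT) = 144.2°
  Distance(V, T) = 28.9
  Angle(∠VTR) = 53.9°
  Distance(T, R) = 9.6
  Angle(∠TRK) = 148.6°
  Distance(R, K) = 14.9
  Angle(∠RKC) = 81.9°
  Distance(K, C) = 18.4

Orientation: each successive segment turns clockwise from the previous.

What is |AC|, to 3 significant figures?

33.2

A is at the origin; AG runs at -168.9° with length 14.0, so G = (-13.7, -2.70). ∠AGV = 119.9° gives GV at 131° from the x-axis; with |GV| = 17.1, V = (-25.0, 10.2). ∠GVT = 144.2° gives VT at 95.2° from the x-axis; with |VT| = 28.9, T = (-27.6, 39.0). ∠VTR = 53.9° gives TR at -30.9° from the x-axis; with |TR| = 9.6, R = (-19.3, 34.1). ∠TRK = 148.6° gives RK at -62.3° from the x-axis; with |RK| = 14.9, K = (-12.4, 20.9). ∠RKC = 81.9° gives KC at -160° from the x-axis; with |KC| = 18.4, C = (-29.7, 14.7). Then |AC| = |C − A| = 33.2.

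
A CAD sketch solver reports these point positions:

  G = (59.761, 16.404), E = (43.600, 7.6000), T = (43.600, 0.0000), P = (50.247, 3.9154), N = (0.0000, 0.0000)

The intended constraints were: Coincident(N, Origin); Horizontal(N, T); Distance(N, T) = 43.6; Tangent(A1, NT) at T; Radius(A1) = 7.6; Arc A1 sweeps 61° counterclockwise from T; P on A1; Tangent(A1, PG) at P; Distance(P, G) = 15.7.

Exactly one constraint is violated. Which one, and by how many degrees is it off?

Tangent(A1, PG) at P — off by 8.30°.

N = (0.00, 0.00) ✓; N.y = 0.00, T.y = 0.00 ✓; |NT| = 43.60 ✓; ∠(ET, TN) = 90.00° ✓; |ET| = 7.600 ✓; bearing(E→P) − bearing(E→T) = 61.00° ✓; |EP| = 7.600 ✓; ∠(EP, PG) = 98.30° ✗; |PG| = 15.70 ✓.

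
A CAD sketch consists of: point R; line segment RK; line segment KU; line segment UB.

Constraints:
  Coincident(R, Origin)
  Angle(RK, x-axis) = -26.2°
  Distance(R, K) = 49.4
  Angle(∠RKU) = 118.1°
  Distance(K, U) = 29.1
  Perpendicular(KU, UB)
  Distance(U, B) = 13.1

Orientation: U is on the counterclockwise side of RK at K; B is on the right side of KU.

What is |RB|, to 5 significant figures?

77.167

R is at the origin; RK runs at -26.2° with length 49.4, so K = 49.4·(cos -26.2°, sin -26.2°) = (44.325, -21.810). ∠RKU = 118.1°, so KU runs at -26.2° + (180° − 118.1°) = 35.700° from the x-axis; with |KU| = 29.1, U = K + 29.1·(cos 35.700°, sin 35.700°) = (67.956, -4.8293). The perpendicularity gives UB at right angles to KU; with |UB| = 13.1 on the right of KU, B = U + 13.1·(0.58354, -0.81208) = (75.601, -15.468). Then |RB| = |B − R| = 77.167.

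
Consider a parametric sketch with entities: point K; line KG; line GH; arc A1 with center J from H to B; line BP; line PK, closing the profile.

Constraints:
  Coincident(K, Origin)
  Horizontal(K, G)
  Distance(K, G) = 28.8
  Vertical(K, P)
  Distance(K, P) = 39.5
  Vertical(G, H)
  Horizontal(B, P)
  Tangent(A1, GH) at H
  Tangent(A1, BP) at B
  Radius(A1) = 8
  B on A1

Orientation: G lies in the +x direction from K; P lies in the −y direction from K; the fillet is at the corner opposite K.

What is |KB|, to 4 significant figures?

44.64

K is at the origin; K and G share the same y with |KG| = 28.8 and G on the +x side, so G = (28.80, 0.000). K and P share the same x with |KP| = 39.5 and P on the −y side, so P = (0.000, -39.50). The virtual corner opposite K is at (28.80, -39.50). The tangent condition forces JH to be normal to GH and the tangent condition forces JB to be normal to BP, with radius 8.0, so the center J sits 8.0 in from both sides at J = (20.80, -31.50). That places the tangent points at H = (28.80, -31.50) on GH and B = (20.80, -39.50) on BP. Then |KB| = |B − K| = 44.64.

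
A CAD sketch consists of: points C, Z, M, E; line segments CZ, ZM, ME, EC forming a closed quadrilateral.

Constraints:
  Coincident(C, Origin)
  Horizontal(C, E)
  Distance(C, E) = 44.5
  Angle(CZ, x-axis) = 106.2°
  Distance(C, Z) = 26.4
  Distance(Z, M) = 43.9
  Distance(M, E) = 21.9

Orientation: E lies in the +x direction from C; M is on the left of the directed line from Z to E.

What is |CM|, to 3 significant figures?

41.5

Checks: |ZM| = 43.90 ✓; |ME| = 21.90 ✓.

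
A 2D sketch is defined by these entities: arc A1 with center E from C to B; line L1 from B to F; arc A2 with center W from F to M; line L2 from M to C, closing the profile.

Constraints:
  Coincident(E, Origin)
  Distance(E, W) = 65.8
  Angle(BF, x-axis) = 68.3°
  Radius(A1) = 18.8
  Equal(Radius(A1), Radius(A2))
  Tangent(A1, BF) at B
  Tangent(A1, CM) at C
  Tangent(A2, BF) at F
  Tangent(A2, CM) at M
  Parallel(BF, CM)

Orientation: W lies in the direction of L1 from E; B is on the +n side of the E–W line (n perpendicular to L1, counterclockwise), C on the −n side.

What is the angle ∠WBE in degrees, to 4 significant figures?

74.05°

The slot axis is L1's direction at 68.3°, so u = (cos 68.3°, sin 68.3°) = (0.3697, 0.9291) and n = (−sin 68.3°, cos 68.3°) = (-0.9291, 0.3697). E is at the origin and W lies 65.8 along u from E, so W = 65.8·u = (24.33, 61.14). Tangency of A1 to both parallel lines with radius 18.8 puts B and C at E ± 18.8·n: B = (-17.47, 6.951), C = (17.47, -6.951). Then cos ∠WBE = BW·BE / (|BW||BE|), giving 74.05°.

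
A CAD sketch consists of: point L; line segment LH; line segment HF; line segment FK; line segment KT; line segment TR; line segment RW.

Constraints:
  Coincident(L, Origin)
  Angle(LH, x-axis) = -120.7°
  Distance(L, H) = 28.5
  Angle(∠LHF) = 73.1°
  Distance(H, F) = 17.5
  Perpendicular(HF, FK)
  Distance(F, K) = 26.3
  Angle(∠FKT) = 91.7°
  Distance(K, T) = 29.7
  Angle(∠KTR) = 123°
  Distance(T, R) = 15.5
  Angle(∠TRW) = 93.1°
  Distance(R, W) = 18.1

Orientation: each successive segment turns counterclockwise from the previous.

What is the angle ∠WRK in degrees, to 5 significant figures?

54.920°

L is at the origin; LH runs at -120.7° with length 28.5, so H = (-14.550, -24.506). ∠LHF = 73.1° gives HF at -13.800° from the x-axis; with |HF| = 17.5, F = (2.4444, -28.680). HF is perpendicular to FK, so FK runs at 76.200°; with |FK| = 26.3, K = (8.7178, -3.1393). ∠FKT = 91.7° gives KT at 164.50° from the x-axis; with |KT| = 29.7, T = (-19.902, 4.7977). ∠KTR = 123.0° gives TR at -138.50° from the x-axis; with |TR| = 15.5, R = (-31.511, -5.4729). ∠TRW = 93.1° gives RW at -51.600° from the x-axis; with |RW| = 18.1, W = (-20.268, -19.658). Then cos ∠WRK = RW·RK / (|RW||RK|), giving 54.920°.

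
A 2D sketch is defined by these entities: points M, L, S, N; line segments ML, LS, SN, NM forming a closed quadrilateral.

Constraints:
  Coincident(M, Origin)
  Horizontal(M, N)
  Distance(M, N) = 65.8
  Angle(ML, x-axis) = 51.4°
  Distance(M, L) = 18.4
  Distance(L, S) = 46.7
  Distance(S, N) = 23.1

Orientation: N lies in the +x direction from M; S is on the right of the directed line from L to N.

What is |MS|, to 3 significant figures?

50.2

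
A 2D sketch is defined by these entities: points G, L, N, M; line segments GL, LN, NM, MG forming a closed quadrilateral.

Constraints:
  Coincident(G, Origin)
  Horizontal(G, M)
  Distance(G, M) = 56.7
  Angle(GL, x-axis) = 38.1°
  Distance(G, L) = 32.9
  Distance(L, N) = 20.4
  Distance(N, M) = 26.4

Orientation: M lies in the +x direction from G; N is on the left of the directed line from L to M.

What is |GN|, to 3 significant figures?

51.9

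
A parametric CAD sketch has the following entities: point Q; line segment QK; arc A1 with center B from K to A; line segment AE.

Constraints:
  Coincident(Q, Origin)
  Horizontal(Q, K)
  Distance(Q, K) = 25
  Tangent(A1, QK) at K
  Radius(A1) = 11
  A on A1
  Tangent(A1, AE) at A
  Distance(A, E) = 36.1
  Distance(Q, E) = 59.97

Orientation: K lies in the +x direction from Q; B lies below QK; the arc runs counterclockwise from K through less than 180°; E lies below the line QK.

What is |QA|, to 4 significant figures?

23.94

Q is at the origin; QK is horizontal with |QK| = 25.0 and K on the +x side, so K = (25.00, 0.000). Tangency of A1 to QK means the radius BK is perpendicular to QK, so B = K + (0, -11) = (25.00, -11.00). Since BA ⟂ AE (tangency), |BE| = √(11.0² + 36.1²) = 37.74 regardless of where A sits on A1. So E lies on both circle(Q, 59.97) and circle(B, 37.74); the below-QK intersection is E = (37.92, -46.46). A is the foot of the tangent from E: A = (16.21, -17.62).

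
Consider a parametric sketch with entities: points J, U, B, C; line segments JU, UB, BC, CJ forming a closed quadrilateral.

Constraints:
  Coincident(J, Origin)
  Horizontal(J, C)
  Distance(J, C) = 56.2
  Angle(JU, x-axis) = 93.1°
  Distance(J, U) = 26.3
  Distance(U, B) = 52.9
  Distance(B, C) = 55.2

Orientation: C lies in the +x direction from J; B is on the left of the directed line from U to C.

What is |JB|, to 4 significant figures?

69.33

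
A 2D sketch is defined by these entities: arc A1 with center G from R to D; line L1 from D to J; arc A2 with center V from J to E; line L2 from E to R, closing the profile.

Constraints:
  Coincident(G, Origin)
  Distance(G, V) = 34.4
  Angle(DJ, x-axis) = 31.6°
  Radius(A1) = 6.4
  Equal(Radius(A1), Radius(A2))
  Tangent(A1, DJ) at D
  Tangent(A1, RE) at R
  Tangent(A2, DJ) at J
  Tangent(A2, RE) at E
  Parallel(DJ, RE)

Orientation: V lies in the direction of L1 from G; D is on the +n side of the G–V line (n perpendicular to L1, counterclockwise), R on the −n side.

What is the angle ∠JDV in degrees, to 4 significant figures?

10.54°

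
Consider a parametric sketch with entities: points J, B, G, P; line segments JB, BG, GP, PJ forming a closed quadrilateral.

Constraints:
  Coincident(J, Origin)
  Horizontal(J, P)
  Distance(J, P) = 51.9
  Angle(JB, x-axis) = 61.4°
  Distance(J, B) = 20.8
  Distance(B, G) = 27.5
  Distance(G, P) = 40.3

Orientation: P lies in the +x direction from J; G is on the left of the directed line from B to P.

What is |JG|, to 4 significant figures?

47.26

Checks: |BG| = 27.50 ✓; |GP| = 40.30 ✓.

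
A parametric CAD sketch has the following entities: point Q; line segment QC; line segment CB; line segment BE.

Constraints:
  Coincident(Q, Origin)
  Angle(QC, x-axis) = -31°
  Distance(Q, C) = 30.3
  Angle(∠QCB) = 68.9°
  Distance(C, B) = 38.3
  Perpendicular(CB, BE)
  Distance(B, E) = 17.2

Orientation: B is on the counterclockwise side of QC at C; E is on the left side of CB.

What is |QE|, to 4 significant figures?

29.54

Q is at the origin; QC runs at -31.0° with length 30.3, so C = 30.3·(cos -31.0°, sin -31.0°) = (25.97, -15.61). ∠QCB = 68.9°, so CB runs at -31.0° + (180° − 68.9°) = 80.10° from the x-axis; with |CB| = 38.3, B = C + 38.3·(cos 80.10°, sin 80.10°) = (32.56, 22.12). CB ⟂ BE; with |BE| = 17.2 on the left of CB, E = B + 17.2·(-0.9851, 0.1719) = (15.61, 25.08). Then |QE| = |E − Q| = 29.54.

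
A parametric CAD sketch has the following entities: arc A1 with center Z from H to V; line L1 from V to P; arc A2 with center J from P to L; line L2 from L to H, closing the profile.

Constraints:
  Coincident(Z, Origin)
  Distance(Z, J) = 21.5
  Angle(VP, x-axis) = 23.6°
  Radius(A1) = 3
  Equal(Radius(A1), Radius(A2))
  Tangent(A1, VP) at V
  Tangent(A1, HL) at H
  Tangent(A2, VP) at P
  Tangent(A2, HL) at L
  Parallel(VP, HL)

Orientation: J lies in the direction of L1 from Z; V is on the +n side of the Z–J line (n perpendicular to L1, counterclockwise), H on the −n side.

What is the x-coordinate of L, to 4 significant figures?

20.90

Tangency of A1 to both parallel lines with radius 3.0 puts V and H at Z ± 3.0·n: V = (-1.201, 2.749), H = (1.201, -2.749). Equal radii place P and L the same way about J: P = J + 3.0·n = (18.50, 11.36), L = J − 3.0·n = (20.90, 5.858). So L.x = 20.90.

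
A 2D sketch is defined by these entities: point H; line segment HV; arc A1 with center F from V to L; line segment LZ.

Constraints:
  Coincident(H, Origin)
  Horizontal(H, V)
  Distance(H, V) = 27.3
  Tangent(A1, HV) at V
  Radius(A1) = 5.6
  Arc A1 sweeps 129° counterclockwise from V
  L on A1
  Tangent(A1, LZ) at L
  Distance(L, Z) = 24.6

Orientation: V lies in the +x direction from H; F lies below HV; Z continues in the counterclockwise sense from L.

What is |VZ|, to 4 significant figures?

30.36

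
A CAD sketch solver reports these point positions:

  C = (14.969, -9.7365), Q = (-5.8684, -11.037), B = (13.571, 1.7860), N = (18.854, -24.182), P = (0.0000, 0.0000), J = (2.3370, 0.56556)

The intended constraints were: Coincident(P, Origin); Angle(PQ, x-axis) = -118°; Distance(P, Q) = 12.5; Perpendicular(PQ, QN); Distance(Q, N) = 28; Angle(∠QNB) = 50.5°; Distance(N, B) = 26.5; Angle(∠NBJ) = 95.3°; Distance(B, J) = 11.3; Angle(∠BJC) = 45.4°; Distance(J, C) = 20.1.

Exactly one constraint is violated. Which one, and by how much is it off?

Distance(J, C) = 20.1 — off by 3.80.

P = (0.00, 0.00) ✓; PQ at -118.0° ✓; |PQ| = 12.50 ✓; ∠(PQ, QN) = 90.00° ✓; |QN| = 28.00 ✓; ∠QNB = 50.50° ✓; |NB| = 26.50 ✓; ∠NBJ = 95.30° ✓; |BJ| = 11.30 ✓; ∠BJC = 45.40° ✓; |JC| = 16.30 ✗.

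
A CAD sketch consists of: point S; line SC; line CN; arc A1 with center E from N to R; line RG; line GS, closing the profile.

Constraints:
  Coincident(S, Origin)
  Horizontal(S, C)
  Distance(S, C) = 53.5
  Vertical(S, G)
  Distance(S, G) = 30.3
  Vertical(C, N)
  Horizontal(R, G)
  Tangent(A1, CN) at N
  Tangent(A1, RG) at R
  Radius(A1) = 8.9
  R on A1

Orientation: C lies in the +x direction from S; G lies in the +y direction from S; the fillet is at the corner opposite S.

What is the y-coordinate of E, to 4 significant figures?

21.40

S is at the origin; SC is horizontal with |SC| = 53.5 and C on the +x side, so C = (53.50, 0.000). S and G share the same x with |SG| = 30.3 and G on the +y side, so G = (0.000, 30.30). The virtual corner opposite S is at (53.50, 30.30). The tangent condition forces EN to be normal to CN and tangency of A1 to RG means the radius ER is perpendicular to RG, with radius 8.9, so the center E sits 8.9 in from both sides at E = (44.60, 21.40). So E.y = 21.40.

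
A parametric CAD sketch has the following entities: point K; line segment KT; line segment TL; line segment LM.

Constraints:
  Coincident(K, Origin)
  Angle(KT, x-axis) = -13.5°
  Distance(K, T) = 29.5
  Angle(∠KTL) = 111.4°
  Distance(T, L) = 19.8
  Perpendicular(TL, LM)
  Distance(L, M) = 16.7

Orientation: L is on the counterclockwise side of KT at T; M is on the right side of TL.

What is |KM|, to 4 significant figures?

53.71

K is at the origin; KT runs at -13.5° with length 29.5, so T = 29.5·(cos -13.5°, sin -13.5°) = (28.68, -6.887). ∠KTL = 111.4°, so TL runs at -13.5° + (180° − 111.4°) = 55.10° from the x-axis; with |TL| = 19.8, L = T + 19.8·(cos 55.10°, sin 55.10°) = (40.01, 9.352). TL is perpendicular to LM; with |LM| = 16.7 on the right of TL, M = L + 16.7·(0.8202, -0.5721) = (53.71, -0.2025). Then |KM| = |M − K| = 53.71.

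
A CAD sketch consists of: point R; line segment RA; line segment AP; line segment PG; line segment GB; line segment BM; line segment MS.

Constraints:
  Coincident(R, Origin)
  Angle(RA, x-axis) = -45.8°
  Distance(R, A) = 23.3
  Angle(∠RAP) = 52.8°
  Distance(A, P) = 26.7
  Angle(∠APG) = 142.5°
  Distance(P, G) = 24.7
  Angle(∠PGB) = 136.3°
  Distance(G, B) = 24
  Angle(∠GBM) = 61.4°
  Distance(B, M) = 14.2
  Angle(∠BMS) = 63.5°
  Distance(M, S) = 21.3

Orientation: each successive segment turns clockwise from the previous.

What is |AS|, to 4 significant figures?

55.45

R is at the origin; RA runs at -45.8° with length 23.3, so A = (16.24, -16.70). ∠RAP = 52.8° gives AP at -173.0° from the x-axis; with |AP| = 26.7, P = (-10.26, -19.96). ∠APG = 142.5° gives PG at 149.5° from the x-axis; with |PG| = 24.7, G = (-31.54, -7.422). ∠PGB = 136.3° gives GB at 105.8° from the x-axis; with |GB| = 24.0, B = (-38.07, 15.67). ∠GBM = 61.4° gives BM at -12.80° from the x-axis; with |BM| = 14.2, M = (-24.23, 12.53). ∠BMS = 63.5° gives MS at -129.3° from the x-axis; with |MS| = 21.3, S = (-37.72, -3.957). Then |AS| = |S − A| = 55.45.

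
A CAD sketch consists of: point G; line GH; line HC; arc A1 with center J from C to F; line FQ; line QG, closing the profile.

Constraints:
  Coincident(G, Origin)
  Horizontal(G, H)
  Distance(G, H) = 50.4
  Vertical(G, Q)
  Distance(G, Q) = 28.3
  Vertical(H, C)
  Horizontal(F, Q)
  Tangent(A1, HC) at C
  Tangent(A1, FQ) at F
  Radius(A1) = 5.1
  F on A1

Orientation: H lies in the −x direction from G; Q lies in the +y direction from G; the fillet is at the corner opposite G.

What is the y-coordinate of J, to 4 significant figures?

23.20

G is at the origin; GH is horizontal with |GH| = 50.4 and H on the −x side, so H = (-50.40, 0.000). GQ is vertical with |GQ| = 28.3 and Q on the +y side, so Q = (0.000, 28.30). The virtual corner opposite G is at (-50.40, 28.30). The tangent condition forces JC to be normal to HC and the tangent condition forces JF to be normal to FQ, with radius 5.1, so the center J sits 5.1 in from both sides at J = (-45.30, 23.20). So J.y = 23.20.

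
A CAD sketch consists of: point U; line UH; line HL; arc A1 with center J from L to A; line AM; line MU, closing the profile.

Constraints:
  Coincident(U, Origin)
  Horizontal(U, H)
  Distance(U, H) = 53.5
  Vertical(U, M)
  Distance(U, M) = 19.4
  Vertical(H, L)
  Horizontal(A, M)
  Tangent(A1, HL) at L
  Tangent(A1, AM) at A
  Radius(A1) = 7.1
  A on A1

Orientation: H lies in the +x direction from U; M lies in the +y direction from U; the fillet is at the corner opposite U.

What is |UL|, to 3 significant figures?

54.9

U is at the origin; UH is horizontal with |UH| = 53.5 and H on the +x side, so H = (53.5, 0.00). UM is vertical with |UM| = 19.4 and M on the +y side, so M = (0.00, 19.4). The virtual corner opposite U is at (53.5, 19.4). A1 meets HL tangentially, so JL is at right angles to HL and the tangent condition forces JA to be normal to AM, with radius 7.1, so the center J sits 7.1 in from both sides at J = (46.4, 12.3). That places the tangent points at L = (53.5, 12.3) on HL and A = (46.4, 19.4) on AM. Then |UL| = |L − U| = 54.9.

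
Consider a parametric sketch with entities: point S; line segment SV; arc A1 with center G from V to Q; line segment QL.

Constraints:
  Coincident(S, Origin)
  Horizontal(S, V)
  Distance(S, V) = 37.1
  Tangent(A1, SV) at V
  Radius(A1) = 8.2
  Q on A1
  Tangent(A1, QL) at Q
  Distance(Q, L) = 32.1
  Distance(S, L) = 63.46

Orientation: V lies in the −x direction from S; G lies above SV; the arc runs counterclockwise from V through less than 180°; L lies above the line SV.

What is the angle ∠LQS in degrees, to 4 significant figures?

151.4°

S is at the origin; S and V share the same y with |SV| = 37.1 and V on the −x side, so V = (-37.10, 0.000). Tangency of A1 to SV means the radius GV is perpendicular to SV, so G = V + (0, 8.2) = (-37.10, 8.200). Since GQ ⟂ QL (tangency), |GL| = √(8.2² + 32.1²) = 33.13 regardless of where Q sits on A1. So L lies on both circle(S, 63.46) and circle(G, 33.13); the above-SV intersection is L = (-50.42, 38.54). Q is the foot of the tangent from L: Q = (-30.64, 13.25).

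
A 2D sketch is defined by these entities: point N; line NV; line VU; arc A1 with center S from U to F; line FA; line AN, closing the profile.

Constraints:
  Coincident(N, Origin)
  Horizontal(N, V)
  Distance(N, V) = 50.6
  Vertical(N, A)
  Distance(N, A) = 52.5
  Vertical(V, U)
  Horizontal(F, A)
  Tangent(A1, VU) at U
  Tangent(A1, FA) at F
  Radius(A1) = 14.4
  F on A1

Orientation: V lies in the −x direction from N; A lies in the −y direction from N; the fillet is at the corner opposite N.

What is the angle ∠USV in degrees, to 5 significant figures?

69.296°

N is at the origin; NV is horizontal with |NV| = 50.6 and V on the −x side, so V = (-50.600, 0.0000). NA is vertical with |NA| = 52.5 and A on the −y side, so A = (0.0000, -52.500). The virtual corner opposite N is at (-50.600, -52.500). Tangency of A1 to VU means the radius SU is perpendicular to VU and tangency of A1 to FA means the radius SF is perpendicular to FA, with radius 14.4, so the center S sits 14.4 in from both sides at S = (-36.200, -38.100). That places the tangent points at U = (-50.600, -38.100) on VU and F = (-36.200, -52.500) on FA. Then cos ∠USV = SU·SV / (|SU||SV|), giving 69.296°.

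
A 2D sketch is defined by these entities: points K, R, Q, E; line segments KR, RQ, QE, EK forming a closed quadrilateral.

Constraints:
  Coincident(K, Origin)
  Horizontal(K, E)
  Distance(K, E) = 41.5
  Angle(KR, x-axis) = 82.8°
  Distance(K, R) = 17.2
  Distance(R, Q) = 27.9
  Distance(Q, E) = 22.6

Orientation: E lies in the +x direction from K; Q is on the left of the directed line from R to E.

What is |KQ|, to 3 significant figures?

35.7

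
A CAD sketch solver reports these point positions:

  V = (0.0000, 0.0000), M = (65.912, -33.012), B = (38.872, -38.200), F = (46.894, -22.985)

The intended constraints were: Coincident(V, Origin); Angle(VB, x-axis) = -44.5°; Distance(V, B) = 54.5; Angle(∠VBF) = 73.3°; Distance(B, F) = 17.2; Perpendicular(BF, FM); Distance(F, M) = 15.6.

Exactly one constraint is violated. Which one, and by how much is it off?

Distance(F, M) = 15.6 — off by 5.90.

V = (0.00, 0.00) ✓; VB at -44.50° ✓; |VB| = 54.50 ✓; ∠VBF = 73.30° ✓; |BF| = 17.20 ✓; ∠(BF, FM) = 90.00° ✓; |FM| = 21.50 ✗.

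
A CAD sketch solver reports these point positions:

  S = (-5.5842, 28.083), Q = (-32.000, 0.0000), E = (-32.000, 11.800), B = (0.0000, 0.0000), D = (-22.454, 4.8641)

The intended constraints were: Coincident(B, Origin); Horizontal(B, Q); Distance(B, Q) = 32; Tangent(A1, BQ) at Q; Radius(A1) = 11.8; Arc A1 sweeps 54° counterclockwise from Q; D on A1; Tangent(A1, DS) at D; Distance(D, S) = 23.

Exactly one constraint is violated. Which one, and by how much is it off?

Distance(D, S) = 23 — off by 5.70.

B = (0.00, 0.00) ✓; B.y = 0.00, Q.y = 0.00 ✓; |BQ| = 32.00 ✓; ∠(EQ, QB) = 90.00° ✓; |EQ| = 11.80 ✓; bearing(E→D) − bearing(E→Q) = 54.00° ✓; |ED| = 11.80 ✓; ∠(ED, DS) = 90.00° ✓; |DS| = 28.70 ✗.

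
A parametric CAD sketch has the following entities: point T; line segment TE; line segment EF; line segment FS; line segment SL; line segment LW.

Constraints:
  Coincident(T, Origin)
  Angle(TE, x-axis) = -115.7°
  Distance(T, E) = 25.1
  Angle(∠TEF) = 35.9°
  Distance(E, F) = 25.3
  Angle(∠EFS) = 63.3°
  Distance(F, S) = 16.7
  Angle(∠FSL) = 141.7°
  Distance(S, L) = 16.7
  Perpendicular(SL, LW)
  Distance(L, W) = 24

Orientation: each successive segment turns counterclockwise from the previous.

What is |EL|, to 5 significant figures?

22.138

T is at the origin; TE runs at -115.7° with length 25.1, so E = (-10.885, -22.617). ∠TEF = 35.9° gives EF at 28.400° from the x-axis; with |EF| = 25.3, F = (11.370, -10.584). ∠EFS = 63.3° gives FS at 145.10° from the x-axis; with |FS| = 16.7, S = (-2.3263, -1.0289). ∠FSL = 141.7° gives SL at -176.60° from the x-axis; with |SL| = 16.7, L = (-18.997, -2.0193). Then |EL| = |L − E| = 22.138.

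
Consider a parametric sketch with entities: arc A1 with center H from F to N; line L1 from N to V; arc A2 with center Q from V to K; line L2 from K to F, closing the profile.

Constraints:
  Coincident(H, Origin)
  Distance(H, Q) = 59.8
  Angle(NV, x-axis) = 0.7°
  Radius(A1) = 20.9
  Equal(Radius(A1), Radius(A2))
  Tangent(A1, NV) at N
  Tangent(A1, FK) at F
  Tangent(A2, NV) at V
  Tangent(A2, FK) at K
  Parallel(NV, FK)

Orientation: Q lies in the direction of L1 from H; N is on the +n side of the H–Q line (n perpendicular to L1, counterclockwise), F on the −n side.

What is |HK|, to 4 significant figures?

63.35

The slot axis is L1's direction at 0.7°, so u = (cos 0.7°, sin 0.7°) = (0.9999, 0.01222) and n = (−sin 0.7°, cos 0.7°) = (-0.01222, 0.9999). H is at the origin and Q lies 59.8 along u from H, so Q = 59.8·u = (59.80, 0.7306). Tangency of A1 to both parallel lines with radius 20.9 puts N and F at H ± 20.9·n: N = (-0.2553, 20.90), F = (0.2553, -20.90). Equal radii place V and K the same way about Q: V = Q + 20.9·n = (59.54, 21.63), K = Q − 20.9·n = (60.05, -20.17). Then |HK| = |K − H| = 63.35.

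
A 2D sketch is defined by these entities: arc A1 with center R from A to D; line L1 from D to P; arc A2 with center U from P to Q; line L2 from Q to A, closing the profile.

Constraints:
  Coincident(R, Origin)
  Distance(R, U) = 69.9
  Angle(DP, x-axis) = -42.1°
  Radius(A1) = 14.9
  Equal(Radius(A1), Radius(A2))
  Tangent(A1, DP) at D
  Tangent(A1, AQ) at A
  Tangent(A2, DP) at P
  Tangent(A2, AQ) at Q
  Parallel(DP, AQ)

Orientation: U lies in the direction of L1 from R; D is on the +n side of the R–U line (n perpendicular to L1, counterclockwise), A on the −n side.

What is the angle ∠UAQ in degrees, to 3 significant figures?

12.0°

The slot axis is L1's direction at -42.1°, so u = (cos -42.1°, sin -42.1°) = (0.742, -0.670) and n = (−sin -42.1°, cos -42.1°) = (0.670, 0.742). R is at the origin and U lies 69.9 along u from R, so U = 69.9·u = (51.9, -46.9). Tangency of A1 to both parallel lines with radius 14.9 puts D and A at R ± 14.9·n: D = (9.99, 11.1), A = (-9.99, -11.1). Equal radii place P and Q the same way about U: P = U + 14.9·n = (61.9, -35.8), Q = U − 14.9·n = (41.9, -57.9). Then cos ∠UAQ = AU·AQ / (|AU||AQ|), giving 12.0°.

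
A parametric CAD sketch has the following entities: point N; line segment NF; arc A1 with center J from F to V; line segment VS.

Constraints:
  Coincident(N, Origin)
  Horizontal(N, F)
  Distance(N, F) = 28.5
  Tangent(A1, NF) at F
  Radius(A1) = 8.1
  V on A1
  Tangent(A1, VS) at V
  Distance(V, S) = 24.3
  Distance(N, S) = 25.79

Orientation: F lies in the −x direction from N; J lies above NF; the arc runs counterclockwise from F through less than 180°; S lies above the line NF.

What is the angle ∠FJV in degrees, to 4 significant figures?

57.65°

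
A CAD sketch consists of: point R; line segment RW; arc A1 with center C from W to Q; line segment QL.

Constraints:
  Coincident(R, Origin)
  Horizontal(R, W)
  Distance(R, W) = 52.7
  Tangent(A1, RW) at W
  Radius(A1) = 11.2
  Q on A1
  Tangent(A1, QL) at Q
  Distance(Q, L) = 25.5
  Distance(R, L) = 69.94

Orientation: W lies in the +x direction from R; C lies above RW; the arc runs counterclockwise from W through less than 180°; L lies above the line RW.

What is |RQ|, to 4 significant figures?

65.08

R is at the origin; R and W share the same y with |RW| = 52.7 and W on the +x side, so W = (52.70, 0.000). The tangent condition forces CW to be normal to RW, so C = W + (0, 11.2) = (52.70, 11.20). Since CQ ⟂ QL (tangency), |CL| = √(11.2² + 25.5²) = 27.85 regardless of where Q sits on A1. So L lies on both circle(R, 69.94) and circle(C, 27.85); the above-RW intersection is L = (58.42, 38.46). Q is the foot of the tangent from L: Q = (63.66, 13.50).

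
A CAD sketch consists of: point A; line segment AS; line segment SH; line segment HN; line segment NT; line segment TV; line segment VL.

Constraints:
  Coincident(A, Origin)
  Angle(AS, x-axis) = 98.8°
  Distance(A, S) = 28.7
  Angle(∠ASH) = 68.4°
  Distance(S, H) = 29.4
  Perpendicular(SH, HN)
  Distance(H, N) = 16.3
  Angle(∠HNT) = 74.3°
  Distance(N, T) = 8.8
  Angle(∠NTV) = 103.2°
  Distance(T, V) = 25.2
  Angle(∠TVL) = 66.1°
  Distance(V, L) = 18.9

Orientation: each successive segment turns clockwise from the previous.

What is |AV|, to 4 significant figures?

39.64

A is at the origin; AS runs at 98.8° with length 28.7, so S = (-4.391, 28.36). ∠ASH = 68.4° gives SH at -12.80° from the x-axis; with |SH| = 29.4, H = (24.28, 21.85). SH ⟂ HN, so HN runs at -102.8°; with |HN| = 16.3, N = (20.67, 5.954). ∠HNT = 74.3° gives NT at 151.5° from the x-axis; with |NT| = 8.8, T = (12.93, 10.15). ∠NTV = 103.2° gives TV at 74.70° from the x-axis; with |TV| = 25.2, V = (19.58, 34.46). Then |AV| = |V − A| = 39.64.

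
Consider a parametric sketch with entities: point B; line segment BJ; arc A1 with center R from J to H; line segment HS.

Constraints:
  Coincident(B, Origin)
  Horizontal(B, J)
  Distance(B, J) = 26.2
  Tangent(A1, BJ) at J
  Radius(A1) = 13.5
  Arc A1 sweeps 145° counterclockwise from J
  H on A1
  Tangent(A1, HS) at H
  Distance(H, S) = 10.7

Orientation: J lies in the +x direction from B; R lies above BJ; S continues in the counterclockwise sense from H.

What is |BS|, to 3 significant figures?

39.7

B is at the origin; BJ is horizontal with |BJ| = 26.2 and J on the +x side, so J = (26.2, 0.00). The tangent condition forces RJ to be normal to BJ, so R = J + (0, 13.5) = (26.2, 13.5). On A1, J sits at bearing -90° from R; a 145° counterclockwise sweep puts H at bearing 55°, so H = R + 13.5·(cos 55°, sin 55°) = (33.9, 24.6). Tangency of A1 to HS means the radius RH is perpendicular to HS, so HS runs along (−sin 55°, cos 55°); with |HS| = 10.7, S = (25.2, 30.7). Then |BS| = |S − B| = 39.7.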